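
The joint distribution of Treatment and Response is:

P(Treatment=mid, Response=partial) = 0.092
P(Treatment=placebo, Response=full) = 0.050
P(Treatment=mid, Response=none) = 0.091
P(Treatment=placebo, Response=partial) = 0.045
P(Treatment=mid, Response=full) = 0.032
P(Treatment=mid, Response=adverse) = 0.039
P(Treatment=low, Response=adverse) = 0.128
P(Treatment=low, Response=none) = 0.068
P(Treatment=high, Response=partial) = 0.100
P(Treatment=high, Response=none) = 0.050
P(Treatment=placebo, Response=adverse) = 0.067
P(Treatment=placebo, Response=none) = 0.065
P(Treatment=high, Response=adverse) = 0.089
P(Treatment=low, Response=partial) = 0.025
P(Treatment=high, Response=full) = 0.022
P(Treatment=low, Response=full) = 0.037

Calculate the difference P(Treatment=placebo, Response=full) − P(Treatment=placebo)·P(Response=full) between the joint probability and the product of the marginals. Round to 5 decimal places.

0.01799

P(Treatment=placebo) = 0.065 + 0.045 + 0.050 + 0.067 = 0.227.
P(Response=full) = 0.050 + 0.037 + 0.032 + 0.022 = 0.141.
P(Treatment=placebo, Response=full) − P(Treatment=placebo)P(Response=full) = 0.050 − 0.227×0.141 = 0.01799.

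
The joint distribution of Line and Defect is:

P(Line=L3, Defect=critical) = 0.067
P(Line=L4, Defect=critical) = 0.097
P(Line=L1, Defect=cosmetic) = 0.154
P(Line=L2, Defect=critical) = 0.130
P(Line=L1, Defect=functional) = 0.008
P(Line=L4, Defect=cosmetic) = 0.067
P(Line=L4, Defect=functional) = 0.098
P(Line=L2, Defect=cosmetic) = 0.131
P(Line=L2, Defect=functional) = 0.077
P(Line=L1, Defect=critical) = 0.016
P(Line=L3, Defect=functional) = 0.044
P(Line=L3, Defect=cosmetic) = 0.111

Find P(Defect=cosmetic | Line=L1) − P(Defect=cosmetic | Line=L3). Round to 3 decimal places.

P(Line=L1) = 0.154 + 0.008 + 0.016 = 0.178; P(Defect=cosmetic | Line=L1) = 0.154/0.178 = 0.8652.
P(Line=L3) = 0.111 + 0.044 + 0.067 = 0.222; P(Defect=cosmetic | Line=L3) = 0.111/0.222 = 0.5000.
Difference = 0.365.

0.365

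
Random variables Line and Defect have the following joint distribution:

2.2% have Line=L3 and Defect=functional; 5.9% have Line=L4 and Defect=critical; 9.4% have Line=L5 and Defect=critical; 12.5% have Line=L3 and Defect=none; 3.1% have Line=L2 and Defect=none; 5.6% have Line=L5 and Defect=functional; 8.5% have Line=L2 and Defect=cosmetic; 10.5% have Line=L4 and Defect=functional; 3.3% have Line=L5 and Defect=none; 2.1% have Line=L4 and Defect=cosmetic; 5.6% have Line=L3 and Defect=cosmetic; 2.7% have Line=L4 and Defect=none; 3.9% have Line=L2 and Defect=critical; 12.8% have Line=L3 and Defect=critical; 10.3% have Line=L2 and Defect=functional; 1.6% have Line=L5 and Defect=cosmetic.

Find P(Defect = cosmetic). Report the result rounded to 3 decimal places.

0.178

P(Defect=cosmetic) = 0.085 + 0.056 + 0.021 + 0.016 = 0.178.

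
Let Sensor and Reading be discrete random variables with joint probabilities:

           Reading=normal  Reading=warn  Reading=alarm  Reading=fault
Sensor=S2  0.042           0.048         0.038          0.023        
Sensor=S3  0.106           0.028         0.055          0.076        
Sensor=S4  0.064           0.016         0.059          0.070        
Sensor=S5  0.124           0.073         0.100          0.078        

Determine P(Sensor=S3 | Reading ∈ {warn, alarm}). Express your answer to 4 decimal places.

0.1990

P(Reading=warn) = 0.048 + 0.028 + 0.016 + 0.073 = 0.165.
P(Reading=alarm) = 0.038 + 0.055 + 0.059 + 0.100 = 0.252.
P(Reading ∈ {warn, alarm}) = 0.165 + 0.252 = 0.417; P(Sensor=S3, Reading ∈ {warn, alarm}) = 0.028 + 0.055 = 0.083.
P(Sensor=S3 | Reading ∈ {warn, alarm}) = 0.083/0.417 = 0.1990.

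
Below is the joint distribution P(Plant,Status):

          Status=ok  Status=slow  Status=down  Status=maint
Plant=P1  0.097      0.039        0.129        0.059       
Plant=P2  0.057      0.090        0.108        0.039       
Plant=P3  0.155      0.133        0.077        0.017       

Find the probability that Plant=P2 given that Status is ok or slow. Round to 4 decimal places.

P(Status=ok) = 0.097 + 0.057 + 0.155 = 0.309.
P(Status=slow) = 0.039 + 0.090 + 0.133 = 0.262.
P(Status ∈ {ok, slow}) = 0.309 + 0.262 = 0.571; P(Plant=P2, Status ∈ {ok, slow}) = 0.057 + 0.090 = 0.147.
P(Plant=P2 | Status ∈ {ok, slow}) = 0.147/0.571 = 0.2574.

0.2574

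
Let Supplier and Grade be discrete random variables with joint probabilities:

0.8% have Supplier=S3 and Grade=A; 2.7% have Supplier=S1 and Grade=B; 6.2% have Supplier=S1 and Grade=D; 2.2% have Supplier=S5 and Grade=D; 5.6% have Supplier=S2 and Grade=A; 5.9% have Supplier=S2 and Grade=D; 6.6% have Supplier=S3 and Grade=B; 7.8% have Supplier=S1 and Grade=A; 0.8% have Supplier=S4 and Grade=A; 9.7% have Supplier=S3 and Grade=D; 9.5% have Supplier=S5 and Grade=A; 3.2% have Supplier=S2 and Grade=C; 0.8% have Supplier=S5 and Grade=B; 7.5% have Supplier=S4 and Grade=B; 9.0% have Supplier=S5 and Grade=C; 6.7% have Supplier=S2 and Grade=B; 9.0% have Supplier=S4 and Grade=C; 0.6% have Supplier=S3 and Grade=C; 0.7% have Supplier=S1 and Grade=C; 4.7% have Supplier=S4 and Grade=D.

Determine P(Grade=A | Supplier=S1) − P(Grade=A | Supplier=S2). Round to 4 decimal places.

P(Supplier=S1) = 0.078 + 0.027 + 0.007 + 0.062 = 0.174; P(Grade=A | Supplier=S1) = 0.078/0.174 = 0.44828.
P(Supplier=S2) = 0.056 + 0.067 + 0.032 + 0.059 = 0.214; P(Grade=A | Supplier=S2) = 0.056/0.214 = 0.26168.
Difference = 0.1866.

0.1866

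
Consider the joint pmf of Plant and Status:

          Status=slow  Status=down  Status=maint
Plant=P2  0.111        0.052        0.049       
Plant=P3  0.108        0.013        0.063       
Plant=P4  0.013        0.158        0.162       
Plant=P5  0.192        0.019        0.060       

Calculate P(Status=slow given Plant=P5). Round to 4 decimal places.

0.7085

P(Plant=P5) = 0.192 + 0.019 + 0.060 = 0.271.
P(Status=slow | Plant=P5) = 0.192/0.271 = 0.7085.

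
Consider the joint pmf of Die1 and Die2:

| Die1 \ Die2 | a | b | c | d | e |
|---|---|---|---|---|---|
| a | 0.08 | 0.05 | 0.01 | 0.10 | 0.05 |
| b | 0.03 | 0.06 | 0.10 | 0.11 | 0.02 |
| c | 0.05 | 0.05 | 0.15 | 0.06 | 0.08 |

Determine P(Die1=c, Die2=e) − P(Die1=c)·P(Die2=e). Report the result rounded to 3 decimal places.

P(Die1=c) = 0.05 + 0.05 + 0.15 + 0.06 + 0.08 = 0.39.
P(Die2=e) = 0.05 + 0.02 + 0.08 = 0.15.
P(Die1=c, Die2=e) − P(Die1=c)P(Die2=e) = 0.08 − 0.39×0.15 = 0.022.

0.022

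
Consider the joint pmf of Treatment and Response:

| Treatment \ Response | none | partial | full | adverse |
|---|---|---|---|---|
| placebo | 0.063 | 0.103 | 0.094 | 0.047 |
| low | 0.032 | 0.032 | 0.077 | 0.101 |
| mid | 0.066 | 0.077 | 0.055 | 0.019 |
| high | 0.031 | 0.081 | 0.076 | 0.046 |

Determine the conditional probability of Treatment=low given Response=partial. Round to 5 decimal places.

0.10922

P(Response=partial) = 0.103 + 0.032 + 0.077 + 0.081 = 0.293.
P(Treatment=low | Response=partial) = 0.032/0.293 = 0.10922.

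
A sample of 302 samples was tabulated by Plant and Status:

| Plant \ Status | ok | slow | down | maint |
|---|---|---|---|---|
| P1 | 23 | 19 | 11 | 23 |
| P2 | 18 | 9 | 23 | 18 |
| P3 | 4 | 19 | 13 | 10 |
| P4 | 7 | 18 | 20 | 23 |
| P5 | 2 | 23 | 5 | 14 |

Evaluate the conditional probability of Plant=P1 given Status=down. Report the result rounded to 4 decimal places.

Total with Status=down: 11 + 23 + 13 + 20 + 5 = 72.
P(Plant=P1 | Status=down) = 11/72 = 0.1528.

0.1528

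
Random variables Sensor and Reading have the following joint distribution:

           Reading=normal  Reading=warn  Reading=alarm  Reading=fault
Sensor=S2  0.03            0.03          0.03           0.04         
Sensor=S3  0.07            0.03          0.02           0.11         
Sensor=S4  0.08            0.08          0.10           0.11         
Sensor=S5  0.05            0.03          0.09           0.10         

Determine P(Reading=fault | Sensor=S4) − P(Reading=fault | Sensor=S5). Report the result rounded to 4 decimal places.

P(Sensor=S4) = 0.08 + 0.08 + 0.10 + 0.11 = 0.37; P(Reading=fault | Sensor=S4) = 0.11/0.37 = 0.29730.
P(Sensor=S5) = 0.05 + 0.03 + 0.09 + 0.10 = 0.27; P(Reading=fault | Sensor=S5) = 0.10/0.27 = 0.37037.
Difference = -0.0731.

-0.0731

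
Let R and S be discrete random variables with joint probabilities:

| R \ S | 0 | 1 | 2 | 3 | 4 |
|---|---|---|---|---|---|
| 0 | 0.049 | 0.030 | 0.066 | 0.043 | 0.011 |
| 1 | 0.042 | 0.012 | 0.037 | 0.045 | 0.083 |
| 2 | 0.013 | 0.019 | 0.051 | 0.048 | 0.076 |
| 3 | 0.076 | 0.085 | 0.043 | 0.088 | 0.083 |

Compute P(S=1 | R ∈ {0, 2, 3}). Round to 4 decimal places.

P(R=0) = 0.049 + 0.030 + 0.066 + 0.043 + 0.011 = 0.199.
P(R=2) = 0.013 + 0.019 + 0.051 + 0.048 + 0.076 = 0.207.
P(R=3) = 0.076 + 0.085 + 0.043 + 0.088 + 0.083 = 0.375.
P(R ∈ {0, 2, 3}) = 0.199 + 0.207 + 0.375 = 0.781; P(S=1, R ∈ {0, 2, 3}) = 0.030 + 0.019 + 0.085 = 0.134.
P(S=1 | R ∈ {0, 2, 3}) = 0.134/0.781 = 0.1716.

0.1716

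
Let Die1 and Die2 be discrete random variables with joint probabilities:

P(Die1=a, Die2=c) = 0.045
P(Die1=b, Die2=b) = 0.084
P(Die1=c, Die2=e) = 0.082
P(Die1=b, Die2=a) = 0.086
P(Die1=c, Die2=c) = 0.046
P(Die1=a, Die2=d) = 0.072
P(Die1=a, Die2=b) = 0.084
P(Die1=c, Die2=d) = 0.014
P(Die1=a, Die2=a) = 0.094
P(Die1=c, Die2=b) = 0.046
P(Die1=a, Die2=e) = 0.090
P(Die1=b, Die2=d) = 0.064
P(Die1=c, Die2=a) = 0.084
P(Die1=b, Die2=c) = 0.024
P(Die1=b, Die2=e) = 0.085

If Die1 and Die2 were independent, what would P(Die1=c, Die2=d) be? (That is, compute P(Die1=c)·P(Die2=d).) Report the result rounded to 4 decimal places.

P(Die1=c) = 0.084 + 0.046 + 0.046 + 0.014 + 0.082 = 0.272.
P(Die2=d) = 0.072 + 0.064 + 0.014 = 0.150.
Product: 0.272 × 0.150 = 0.0408.

0.0408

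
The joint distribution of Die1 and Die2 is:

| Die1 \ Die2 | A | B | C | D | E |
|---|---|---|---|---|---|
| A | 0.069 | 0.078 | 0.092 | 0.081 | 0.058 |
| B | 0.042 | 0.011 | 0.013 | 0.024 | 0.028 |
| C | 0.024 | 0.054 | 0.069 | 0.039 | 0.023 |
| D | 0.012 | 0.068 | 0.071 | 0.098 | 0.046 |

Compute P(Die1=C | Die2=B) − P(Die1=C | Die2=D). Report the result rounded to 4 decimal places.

0.0948

P(Die2=B) = 0.078 + 0.011 + 0.054 + 0.068 = 0.211; P(Die1=C | Die2=B) = 0.054/0.211 = 0.25592.
P(Die2=D) = 0.081 + 0.024 + 0.039 + 0.098 = 0.242; P(Die1=C | Die2=D) = 0.039/0.242 = 0.16116.
Difference = 0.0948.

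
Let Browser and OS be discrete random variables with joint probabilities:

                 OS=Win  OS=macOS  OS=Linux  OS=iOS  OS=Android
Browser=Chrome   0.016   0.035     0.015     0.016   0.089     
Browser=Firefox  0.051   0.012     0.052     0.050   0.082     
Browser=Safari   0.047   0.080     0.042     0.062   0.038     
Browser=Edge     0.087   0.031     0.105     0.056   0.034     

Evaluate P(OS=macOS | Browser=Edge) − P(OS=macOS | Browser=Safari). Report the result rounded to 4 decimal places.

-0.1984

P(Browser=Edge) = 0.087 + 0.031 + 0.105 + 0.056 + 0.034 = 0.313; P(OS=macOS | Browser=Edge) = 0.031/0.313 = 0.09904.
P(Browser=Safari) = 0.047 + 0.080 + 0.042 + 0.062 + 0.038 = 0.269; P(OS=macOS | Browser=Safari) = 0.080/0.269 = 0.29740.
Difference = -0.1984.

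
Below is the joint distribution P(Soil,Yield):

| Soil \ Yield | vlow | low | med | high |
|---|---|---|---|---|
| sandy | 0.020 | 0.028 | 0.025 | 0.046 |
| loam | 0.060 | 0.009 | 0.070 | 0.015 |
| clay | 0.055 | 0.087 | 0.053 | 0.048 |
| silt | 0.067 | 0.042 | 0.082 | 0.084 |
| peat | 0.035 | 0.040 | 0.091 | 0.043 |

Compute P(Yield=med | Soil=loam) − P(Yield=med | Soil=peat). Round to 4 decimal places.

P(Soil=loam) = 0.060 + 0.009 + 0.070 + 0.015 = 0.154; P(Yield=med | Soil=loam) = 0.070/0.154 = 0.45455.
P(Soil=peat) = 0.035 + 0.040 + 0.091 + 0.043 = 0.209; P(Yield=med | Soil=peat) = 0.091/0.209 = 0.43541.
Difference = 0.0191.

0.0191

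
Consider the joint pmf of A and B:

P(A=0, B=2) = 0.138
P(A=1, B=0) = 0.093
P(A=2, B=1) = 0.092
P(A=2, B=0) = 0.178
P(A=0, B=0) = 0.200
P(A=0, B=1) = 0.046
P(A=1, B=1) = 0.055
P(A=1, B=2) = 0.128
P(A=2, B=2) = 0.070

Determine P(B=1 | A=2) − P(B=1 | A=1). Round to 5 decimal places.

0.07131

P(A=2) = 0.178 + 0.092 + 0.070 = 0.340; P(B=1 | A=2) = 0.092/0.340 = 0.270588.
P(A=1) = 0.093 + 0.055 + 0.128 = 0.276; P(B=1 | A=1) = 0.055/0.276 = 0.199275.
Difference = 0.07131.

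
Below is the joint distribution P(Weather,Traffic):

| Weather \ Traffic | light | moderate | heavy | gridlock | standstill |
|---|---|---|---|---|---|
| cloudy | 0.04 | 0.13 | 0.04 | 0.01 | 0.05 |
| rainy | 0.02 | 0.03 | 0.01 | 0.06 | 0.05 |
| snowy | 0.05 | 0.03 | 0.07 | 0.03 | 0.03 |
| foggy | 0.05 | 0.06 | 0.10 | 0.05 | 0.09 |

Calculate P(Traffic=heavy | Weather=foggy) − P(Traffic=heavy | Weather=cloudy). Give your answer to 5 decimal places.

P(Weather=foggy) = 0.05 + 0.06 + 0.10 + 0.05 + 0.09 = 0.35; P(Traffic=heavy | Weather=foggy) = 0.10/0.35 = 0.285714.
P(Weather=cloudy) = 0.04 + 0.13 + 0.04 + 0.01 + 0.05 = 0.27; P(Traffic=heavy | Weather=cloudy) = 0.04/0.27 = 0.148148.
Difference = 0.13757.

0.13757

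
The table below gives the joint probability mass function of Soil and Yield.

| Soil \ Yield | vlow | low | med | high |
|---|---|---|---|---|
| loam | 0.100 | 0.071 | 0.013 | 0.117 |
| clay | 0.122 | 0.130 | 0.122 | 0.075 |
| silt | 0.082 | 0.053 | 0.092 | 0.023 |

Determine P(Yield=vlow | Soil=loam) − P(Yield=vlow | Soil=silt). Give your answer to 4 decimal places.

P(Soil=loam) = 0.100 + 0.071 + 0.013 + 0.117 = 0.301; P(Yield=vlow | Soil=loam) = 0.100/0.301 = 0.33223.
P(Soil=silt) = 0.082 + 0.053 + 0.092 + 0.023 = 0.250; P(Yield=vlow | Soil=silt) = 0.082/0.250 = 0.32800.
Difference = 0.0042.

0.0042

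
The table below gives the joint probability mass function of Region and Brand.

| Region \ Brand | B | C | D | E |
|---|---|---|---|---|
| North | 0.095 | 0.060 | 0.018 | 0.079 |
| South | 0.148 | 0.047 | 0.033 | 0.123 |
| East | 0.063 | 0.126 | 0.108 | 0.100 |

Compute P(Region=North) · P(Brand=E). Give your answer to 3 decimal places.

P(Region=North) = 0.095 + 0.060 + 0.018 + 0.079 = 0.252.
P(Brand=E) = 0.079 + 0.123 + 0.100 = 0.302.
Product: 0.252 × 0.302 = 0.076.

0.076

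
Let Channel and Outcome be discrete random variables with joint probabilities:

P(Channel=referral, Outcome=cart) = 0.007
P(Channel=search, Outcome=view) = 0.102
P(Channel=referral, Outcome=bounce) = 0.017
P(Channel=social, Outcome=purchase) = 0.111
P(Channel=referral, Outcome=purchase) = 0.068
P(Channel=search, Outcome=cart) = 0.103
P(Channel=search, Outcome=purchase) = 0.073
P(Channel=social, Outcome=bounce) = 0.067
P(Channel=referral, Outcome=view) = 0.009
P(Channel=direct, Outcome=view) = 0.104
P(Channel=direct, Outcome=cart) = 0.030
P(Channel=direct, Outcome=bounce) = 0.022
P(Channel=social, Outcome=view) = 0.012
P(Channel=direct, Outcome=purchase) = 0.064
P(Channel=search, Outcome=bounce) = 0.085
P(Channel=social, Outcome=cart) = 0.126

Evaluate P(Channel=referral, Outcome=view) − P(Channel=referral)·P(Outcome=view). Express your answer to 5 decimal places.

-0.01393

P(Channel=referral) = 0.017 + 0.009 + 0.007 + 0.068 = 0.101.
P(Outcome=view) = 0.102 + 0.012 + 0.104 + 0.009 = 0.227.
P(Channel=referral, Outcome=view) − P(Channel=referral)P(Outcome=view) = 0.009 − 0.101×0.227 = -0.01393.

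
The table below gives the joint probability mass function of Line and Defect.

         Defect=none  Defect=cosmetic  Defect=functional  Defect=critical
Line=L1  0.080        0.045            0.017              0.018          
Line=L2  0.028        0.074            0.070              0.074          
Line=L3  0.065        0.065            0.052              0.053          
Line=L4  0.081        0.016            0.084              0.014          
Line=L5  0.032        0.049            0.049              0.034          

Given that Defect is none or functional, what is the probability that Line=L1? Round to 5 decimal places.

0.17384

P(Defect=none) = 0.080 + 0.028 + 0.065 + 0.081 + 0.032 = 0.286.
P(Defect=functional) = 0.017 + 0.070 + 0.052 + 0.084 + 0.049 = 0.272.
P(Defect ∈ {none, functional}) = 0.286 + 0.272 = 0.558; P(Line=L1, Defect ∈ {none, functional}) = 0.080 + 0.017 = 0.097.
P(Line=L1 | Defect ∈ {none, functional}) = 0.097/0.558 = 0.17384.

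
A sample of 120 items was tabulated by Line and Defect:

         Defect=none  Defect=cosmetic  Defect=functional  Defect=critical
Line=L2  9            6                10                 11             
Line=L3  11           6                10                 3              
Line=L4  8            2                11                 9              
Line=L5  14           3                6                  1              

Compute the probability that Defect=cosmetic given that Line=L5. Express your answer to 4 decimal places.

Total with Line=L5: 14 + 3 + 6 + 1 = 24.
P(Defect=cosmetic | Line=L5) = 3/24 = 0.1250.

0.1250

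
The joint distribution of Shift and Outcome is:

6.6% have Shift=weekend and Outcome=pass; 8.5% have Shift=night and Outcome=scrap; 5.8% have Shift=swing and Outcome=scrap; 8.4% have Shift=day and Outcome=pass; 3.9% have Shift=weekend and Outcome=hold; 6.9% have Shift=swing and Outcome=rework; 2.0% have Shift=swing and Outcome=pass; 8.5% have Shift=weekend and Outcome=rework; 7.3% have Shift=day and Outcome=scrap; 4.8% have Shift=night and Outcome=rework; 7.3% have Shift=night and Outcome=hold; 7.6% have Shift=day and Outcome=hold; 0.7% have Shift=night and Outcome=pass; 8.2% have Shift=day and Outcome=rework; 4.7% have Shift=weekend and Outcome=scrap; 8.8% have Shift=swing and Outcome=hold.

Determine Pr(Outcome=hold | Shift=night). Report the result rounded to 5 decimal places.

P(Shift=night) = 0.007 + 0.048 + 0.085 + 0.073 = 0.213.
P(Outcome=hold | Shift=night) = 0.073/0.213 = 0.34272.

0.34272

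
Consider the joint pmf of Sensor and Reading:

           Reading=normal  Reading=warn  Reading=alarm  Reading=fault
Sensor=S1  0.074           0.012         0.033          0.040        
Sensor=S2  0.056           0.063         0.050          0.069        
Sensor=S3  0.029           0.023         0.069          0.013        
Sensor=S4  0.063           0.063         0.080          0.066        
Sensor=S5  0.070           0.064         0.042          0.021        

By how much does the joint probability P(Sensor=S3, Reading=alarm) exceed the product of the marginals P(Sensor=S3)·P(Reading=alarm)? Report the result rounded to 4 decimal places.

0.0323

P(Sensor=S3) = 0.029 + 0.023 + 0.069 + 0.013 = 0.134.
P(Reading=alarm) = 0.033 + 0.050 + 0.069 + 0.080 + 0.042 = 0.274.
P(Sensor=S3, Reading=alarm) − P(Sensor=S3)P(Reading=alarm) = 0.069 − 0.134×0.274 = 0.0323.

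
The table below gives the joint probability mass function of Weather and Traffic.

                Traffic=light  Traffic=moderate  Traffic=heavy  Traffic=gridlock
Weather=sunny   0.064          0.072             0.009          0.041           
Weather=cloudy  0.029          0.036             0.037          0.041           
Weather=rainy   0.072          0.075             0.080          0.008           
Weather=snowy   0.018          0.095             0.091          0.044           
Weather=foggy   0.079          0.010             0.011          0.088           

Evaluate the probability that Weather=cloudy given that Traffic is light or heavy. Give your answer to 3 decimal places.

P(Traffic=light) = 0.064 + 0.029 + 0.072 + 0.018 + 0.079 = 0.262.
P(Traffic=heavy) = 0.009 + 0.037 + 0.080 + 0.091 + 0.011 = 0.228.
P(Traffic ∈ {light, heavy}) = 0.262 + 0.228 = 0.490; P(Weather=cloudy, Traffic ∈ {light, heavy}) = 0.029 + 0.037 = 0.066.
P(Weather=cloudy | Traffic ∈ {light, heavy}) = 0.066/0.490 = 0.135.

0.135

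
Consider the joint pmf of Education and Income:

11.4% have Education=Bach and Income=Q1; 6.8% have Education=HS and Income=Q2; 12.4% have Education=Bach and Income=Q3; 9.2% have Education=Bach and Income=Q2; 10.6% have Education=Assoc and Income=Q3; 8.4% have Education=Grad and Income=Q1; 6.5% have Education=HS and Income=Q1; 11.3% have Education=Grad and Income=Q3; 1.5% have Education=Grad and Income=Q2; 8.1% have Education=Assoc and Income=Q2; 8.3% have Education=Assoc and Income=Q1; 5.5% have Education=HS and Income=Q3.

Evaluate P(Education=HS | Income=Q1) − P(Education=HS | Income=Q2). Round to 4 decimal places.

-0.0778

P(Income=Q1) = 0.065 + 0.083 + 0.114 + 0.084 = 0.346; P(Education=HS | Income=Q1) = 0.065/0.346 = 0.18786.
P(Income=Q2) = 0.068 + 0.081 + 0.092 + 0.015 = 0.256; P(Education=HS | Income=Q2) = 0.068/0.256 = 0.26563.
Difference = -0.0778.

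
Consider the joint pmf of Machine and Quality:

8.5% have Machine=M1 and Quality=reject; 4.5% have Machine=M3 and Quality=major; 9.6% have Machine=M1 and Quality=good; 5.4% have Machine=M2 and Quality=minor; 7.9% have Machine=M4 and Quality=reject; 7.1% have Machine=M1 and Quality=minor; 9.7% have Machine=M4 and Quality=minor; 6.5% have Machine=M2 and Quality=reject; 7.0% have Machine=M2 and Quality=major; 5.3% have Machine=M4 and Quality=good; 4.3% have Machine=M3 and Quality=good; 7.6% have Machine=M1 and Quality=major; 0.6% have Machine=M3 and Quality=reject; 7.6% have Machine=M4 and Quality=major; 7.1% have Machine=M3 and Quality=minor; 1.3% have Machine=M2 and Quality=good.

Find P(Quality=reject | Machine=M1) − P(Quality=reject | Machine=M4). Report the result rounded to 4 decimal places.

P(Machine=M1) = 0.096 + 0.071 + 0.076 + 0.085 = 0.328; P(Quality=reject | Machine=M1) = 0.085/0.328 = 0.25915.
P(Machine=M4) = 0.053 + 0.097 + 0.076 + 0.079 = 0.305; P(Quality=reject | Machine=M4) = 0.079/0.305 = 0.25902.
Difference = 0.0001.

0.0001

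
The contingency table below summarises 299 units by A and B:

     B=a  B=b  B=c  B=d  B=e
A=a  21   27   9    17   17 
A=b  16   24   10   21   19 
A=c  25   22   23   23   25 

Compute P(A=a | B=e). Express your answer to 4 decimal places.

Total with B=e: 17 + 19 + 25 = 61.
P(A=a | B=e) = 17/61 = 0.2787.

0.2787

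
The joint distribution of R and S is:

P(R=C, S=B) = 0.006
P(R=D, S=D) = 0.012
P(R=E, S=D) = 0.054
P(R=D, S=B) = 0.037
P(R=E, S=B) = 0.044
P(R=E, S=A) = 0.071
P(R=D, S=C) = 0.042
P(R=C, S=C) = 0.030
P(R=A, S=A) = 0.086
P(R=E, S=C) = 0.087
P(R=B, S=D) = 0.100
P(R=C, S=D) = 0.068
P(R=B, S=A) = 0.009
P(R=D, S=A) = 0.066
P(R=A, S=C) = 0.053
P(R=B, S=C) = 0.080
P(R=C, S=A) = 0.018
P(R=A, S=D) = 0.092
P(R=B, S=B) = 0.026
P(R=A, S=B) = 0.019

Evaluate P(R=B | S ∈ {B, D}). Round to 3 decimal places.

0.275

P(S=B) = 0.019 + 0.026 + 0.006 + 0.037 + 0.044 = 0.132.
P(S=D) = 0.092 + 0.100 + 0.068 + 0.012 + 0.054 = 0.326.
P(S ∈ {B, D}) = 0.132 + 0.326 = 0.458; P(R=B, S ∈ {B, D}) = 0.026 + 0.100 = 0.126.
P(R=B | S ∈ {B, D}) = 0.126/0.458 = 0.275.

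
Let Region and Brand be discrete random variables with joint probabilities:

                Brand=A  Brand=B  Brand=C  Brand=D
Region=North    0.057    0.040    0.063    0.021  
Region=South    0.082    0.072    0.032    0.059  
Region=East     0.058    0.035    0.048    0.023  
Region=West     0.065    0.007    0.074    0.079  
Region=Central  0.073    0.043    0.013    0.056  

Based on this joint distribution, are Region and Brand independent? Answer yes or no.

P(Region=West) = 0.225 and P(Brand=B) = 0.197, so their product is 0.04433, but P(Region=West, Brand=B) = 0.007. Since these differ, Region and Brand are not independent.

no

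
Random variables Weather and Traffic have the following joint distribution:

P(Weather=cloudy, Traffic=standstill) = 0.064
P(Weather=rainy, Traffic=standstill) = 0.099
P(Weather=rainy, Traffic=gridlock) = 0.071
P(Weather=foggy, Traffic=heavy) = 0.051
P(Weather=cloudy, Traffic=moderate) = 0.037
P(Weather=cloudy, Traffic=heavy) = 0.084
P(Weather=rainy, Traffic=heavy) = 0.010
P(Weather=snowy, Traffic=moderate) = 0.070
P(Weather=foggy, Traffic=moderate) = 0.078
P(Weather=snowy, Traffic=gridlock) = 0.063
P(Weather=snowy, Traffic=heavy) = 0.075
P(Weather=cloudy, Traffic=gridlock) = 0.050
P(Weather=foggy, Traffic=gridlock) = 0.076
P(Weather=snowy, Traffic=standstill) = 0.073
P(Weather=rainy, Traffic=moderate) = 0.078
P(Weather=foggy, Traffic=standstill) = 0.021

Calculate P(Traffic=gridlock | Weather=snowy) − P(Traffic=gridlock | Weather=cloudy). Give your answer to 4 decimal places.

P(Weather=snowy) = 0.070 + 0.075 + 0.063 + 0.073 = 0.281; P(Traffic=gridlock | Weather=snowy) = 0.063/0.281 = 0.22420.
P(Weather=cloudy) = 0.037 + 0.084 + 0.050 + 0.064 = 0.235; P(Traffic=gridlock | Weather=cloudy) = 0.050/0.235 = 0.21277.
Difference = 0.0114.

0.0114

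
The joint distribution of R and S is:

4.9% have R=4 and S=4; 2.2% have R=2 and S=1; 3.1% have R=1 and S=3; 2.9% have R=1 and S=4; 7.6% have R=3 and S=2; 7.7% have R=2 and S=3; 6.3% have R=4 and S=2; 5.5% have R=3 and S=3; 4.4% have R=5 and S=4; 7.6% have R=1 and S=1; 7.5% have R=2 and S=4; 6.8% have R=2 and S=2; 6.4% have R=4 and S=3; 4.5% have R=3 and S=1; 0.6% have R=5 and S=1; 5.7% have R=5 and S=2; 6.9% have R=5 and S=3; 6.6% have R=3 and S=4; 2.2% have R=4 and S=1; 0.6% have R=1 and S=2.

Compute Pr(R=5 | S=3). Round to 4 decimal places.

0.2331

P(S=3) = 0.031 + 0.077 + 0.055 + 0.064 + 0.069 = 0.296.
P(R=5 | S=3) = 0.069/0.296 = 0.2331.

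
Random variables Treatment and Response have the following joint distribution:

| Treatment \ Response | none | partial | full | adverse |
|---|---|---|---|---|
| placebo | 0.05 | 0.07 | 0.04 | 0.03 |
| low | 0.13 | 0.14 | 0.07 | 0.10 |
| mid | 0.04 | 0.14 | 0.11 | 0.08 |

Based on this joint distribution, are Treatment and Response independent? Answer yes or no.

P(Treatment=mid) = 0.37 and P(Response=none) = 0.22, so their product is 0.0814, but P(Treatment=mid, Response=none) = 0.04. Since these differ, Treatment and Response are not independent.

no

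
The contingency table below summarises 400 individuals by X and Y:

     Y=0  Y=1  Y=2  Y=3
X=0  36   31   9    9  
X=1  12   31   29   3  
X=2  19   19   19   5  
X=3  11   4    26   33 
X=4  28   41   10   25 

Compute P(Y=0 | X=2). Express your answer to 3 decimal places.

0.306

Total with X=2: 19 + 19 + 19 + 5 = 62.
P(Y=0 | X=2) = 19/62 = 0.306.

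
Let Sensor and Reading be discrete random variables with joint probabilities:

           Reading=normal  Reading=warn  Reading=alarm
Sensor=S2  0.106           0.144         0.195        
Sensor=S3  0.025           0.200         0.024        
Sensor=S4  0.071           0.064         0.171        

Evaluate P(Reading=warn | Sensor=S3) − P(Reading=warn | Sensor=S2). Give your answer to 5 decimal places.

P(Sensor=S3) = 0.025 + 0.200 + 0.024 = 0.249; P(Reading=warn | Sensor=S3) = 0.200/0.249 = 0.803213.
P(Sensor=S2) = 0.106 + 0.144 + 0.195 = 0.445; P(Reading=warn | Sensor=S2) = 0.144/0.445 = 0.323596.
Difference = 0.47962.

0.47962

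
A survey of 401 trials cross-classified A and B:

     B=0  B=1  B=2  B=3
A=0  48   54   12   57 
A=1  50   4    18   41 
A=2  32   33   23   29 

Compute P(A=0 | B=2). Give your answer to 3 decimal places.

Total with B=2: 12 + 18 + 23 = 53.
P(A=0 | B=2) = 12/53 = 0.226.

0.226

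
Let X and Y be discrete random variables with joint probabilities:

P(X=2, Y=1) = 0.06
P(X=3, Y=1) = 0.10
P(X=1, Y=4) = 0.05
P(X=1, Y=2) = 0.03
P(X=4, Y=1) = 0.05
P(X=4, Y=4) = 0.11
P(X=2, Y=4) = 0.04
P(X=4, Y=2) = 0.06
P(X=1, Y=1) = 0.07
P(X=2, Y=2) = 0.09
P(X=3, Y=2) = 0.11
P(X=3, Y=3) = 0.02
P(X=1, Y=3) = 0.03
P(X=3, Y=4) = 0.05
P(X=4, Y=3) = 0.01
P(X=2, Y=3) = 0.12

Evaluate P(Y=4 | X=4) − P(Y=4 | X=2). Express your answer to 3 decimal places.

P(X=4) = 0.05 + 0.06 + 0.01 + 0.11 = 0.23; P(Y=4 | X=4) = 0.11/0.23 = 0.4783.
P(X=2) = 0.06 + 0.09 + 0.12 + 0.04 = 0.31; P(Y=4 | X=2) = 0.04/0.31 = 0.1290.
Difference = 0.349.

0.349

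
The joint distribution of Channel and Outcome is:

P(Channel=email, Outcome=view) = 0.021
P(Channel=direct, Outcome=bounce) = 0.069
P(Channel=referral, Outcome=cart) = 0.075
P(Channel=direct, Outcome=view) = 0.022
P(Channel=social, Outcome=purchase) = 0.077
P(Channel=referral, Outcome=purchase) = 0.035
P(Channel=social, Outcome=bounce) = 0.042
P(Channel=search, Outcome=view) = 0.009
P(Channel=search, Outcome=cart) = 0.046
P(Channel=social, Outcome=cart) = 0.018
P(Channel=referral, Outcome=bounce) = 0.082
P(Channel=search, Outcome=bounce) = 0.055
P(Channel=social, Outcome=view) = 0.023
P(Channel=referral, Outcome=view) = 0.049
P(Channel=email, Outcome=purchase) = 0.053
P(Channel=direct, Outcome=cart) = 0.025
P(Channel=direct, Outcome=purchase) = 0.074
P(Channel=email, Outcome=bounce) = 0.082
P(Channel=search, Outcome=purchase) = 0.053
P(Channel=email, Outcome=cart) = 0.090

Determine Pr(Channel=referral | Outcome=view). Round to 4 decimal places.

0.3952

P(Outcome=view) = 0.021 + 0.009 + 0.023 + 0.022 + 0.049 = 0.124.
P(Channel=referral | Outcome=view) = 0.049/0.124 = 0.3952.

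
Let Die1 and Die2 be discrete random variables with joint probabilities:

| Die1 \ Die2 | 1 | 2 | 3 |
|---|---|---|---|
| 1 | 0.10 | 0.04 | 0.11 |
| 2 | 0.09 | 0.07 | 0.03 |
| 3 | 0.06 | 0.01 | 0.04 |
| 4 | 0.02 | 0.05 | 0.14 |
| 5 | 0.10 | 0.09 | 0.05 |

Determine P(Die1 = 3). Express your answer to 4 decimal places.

0.1100

P(Die1=3) = 0.06 + 0.01 + 0.04 = 0.11.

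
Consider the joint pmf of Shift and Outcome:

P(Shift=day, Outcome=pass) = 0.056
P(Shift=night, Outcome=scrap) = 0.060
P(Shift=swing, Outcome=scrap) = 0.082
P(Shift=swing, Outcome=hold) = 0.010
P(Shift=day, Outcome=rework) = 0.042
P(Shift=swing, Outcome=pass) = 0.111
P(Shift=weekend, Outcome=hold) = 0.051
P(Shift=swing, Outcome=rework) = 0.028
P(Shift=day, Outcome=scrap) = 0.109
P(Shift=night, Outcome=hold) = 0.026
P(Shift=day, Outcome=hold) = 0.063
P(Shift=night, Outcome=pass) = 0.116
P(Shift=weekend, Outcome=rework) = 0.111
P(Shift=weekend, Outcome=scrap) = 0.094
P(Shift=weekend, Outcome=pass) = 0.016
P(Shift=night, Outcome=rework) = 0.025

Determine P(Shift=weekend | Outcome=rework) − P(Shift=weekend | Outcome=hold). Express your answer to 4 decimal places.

P(Outcome=rework) = 0.042 + 0.028 + 0.025 + 0.111 = 0.206; P(Shift=weekend | Outcome=rework) = 0.111/0.206 = 0.53883.
P(Outcome=hold) = 0.063 + 0.010 + 0.026 + 0.051 = 0.150; P(Shift=weekend | Outcome=hold) = 0.051/0.150 = 0.34000.
Difference = 0.1988.

0.1988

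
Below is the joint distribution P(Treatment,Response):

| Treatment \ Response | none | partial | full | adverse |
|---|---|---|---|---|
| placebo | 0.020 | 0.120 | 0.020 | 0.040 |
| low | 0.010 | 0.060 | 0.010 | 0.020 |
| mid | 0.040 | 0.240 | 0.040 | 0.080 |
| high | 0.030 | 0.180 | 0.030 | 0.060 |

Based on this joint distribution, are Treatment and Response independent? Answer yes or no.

Every cell satisfies P(Treatment,Response) = P(Treatment)·P(Response). For instance P(Treatment=mid) = 0.400, P(Response=partial) = 0.600, and 0.400×0.600 = 0.240 matches the joint entry. So Treatment and Response are independent.

yes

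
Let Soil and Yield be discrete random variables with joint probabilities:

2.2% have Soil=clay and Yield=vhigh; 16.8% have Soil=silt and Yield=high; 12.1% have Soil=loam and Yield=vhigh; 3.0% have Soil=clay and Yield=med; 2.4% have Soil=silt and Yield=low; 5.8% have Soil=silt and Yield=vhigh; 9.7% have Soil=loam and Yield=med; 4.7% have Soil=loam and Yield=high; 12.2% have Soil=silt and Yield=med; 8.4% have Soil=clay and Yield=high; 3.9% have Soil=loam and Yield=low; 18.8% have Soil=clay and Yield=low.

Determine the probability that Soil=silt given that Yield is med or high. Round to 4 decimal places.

0.5292

P(Yield=med) = 0.097 + 0.030 + 0.122 = 0.249.
P(Yield=high) = 0.047 + 0.084 + 0.168 = 0.299.
P(Yield ∈ {med, high}) = 0.249 + 0.299 = 0.548; P(Soil=silt, Yield ∈ {med, high}) = 0.122 + 0.168 = 0.290.
P(Soil=silt | Yield ∈ {med, high}) = 0.290/0.548 = 0.5292.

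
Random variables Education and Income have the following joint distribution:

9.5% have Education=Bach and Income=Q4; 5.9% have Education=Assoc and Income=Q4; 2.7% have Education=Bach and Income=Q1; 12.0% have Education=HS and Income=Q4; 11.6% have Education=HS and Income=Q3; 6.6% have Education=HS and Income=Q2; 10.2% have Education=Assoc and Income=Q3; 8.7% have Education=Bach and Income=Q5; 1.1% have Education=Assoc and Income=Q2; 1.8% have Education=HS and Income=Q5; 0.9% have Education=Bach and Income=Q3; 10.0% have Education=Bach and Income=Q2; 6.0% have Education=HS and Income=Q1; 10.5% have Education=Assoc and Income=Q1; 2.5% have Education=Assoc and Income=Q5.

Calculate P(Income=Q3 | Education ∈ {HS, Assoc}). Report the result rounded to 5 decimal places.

0.31965

P(Education=HS) = 0.060 + 0.066 + 0.116 + 0.120 + 0.018 = 0.380.
P(Education=Assoc) = 0.105 + 0.011 + 0.102 + 0.059 + 0.025 = 0.302.
P(Education ∈ {HS, Assoc}) = 0.380 + 0.302 = 0.682; P(Income=Q3, Education ∈ {HS, Assoc}) = 0.116 + 0.102 = 0.218.
P(Income=Q3 | Education ∈ {HS, Assoc}) = 0.218/0.682 = 0.31965.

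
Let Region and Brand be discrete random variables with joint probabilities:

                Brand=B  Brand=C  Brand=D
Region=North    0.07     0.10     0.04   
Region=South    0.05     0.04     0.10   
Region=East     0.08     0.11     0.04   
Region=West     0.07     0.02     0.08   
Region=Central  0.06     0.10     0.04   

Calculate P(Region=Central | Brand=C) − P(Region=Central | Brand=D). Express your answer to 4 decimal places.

0.1369

P(Brand=C) = 0.10 + 0.04 + 0.11 + 0.02 + 0.10 = 0.37; P(Region=Central | Brand=C) = 0.10/0.37 = 0.27027.
P(Brand=D) = 0.04 + 0.10 + 0.04 + 0.08 + 0.04 = 0.30; P(Region=Central | Brand=D) = 0.04/0.30 = 0.13333.
Difference = 0.1369.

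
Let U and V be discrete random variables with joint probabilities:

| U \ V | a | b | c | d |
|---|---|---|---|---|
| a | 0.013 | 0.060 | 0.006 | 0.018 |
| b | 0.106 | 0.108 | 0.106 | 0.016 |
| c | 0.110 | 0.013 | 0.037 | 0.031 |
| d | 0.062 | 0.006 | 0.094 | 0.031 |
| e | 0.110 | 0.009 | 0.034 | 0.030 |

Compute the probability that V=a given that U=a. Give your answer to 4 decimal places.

0.1340

P(U=a) = 0.013 + 0.060 + 0.006 + 0.018 = 0.097.
P(V=a | U=a) = 0.013/0.097 = 0.1340.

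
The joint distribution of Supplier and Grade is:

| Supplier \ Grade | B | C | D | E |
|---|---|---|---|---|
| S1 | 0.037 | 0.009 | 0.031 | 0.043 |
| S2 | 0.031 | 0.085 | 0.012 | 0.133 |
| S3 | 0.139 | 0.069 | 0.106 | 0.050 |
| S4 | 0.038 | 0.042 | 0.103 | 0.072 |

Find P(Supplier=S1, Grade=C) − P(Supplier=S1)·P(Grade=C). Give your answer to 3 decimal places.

-0.016

P(Supplier=S1) = 0.037 + 0.009 + 0.031 + 0.043 = 0.120.
P(Grade=C) = 0.009 + 0.085 + 0.069 + 0.042 = 0.205.
P(Supplier=S1, Grade=C) − P(Supplier=S1)P(Grade=C) = 0.009 − 0.120×0.205 = -0.016.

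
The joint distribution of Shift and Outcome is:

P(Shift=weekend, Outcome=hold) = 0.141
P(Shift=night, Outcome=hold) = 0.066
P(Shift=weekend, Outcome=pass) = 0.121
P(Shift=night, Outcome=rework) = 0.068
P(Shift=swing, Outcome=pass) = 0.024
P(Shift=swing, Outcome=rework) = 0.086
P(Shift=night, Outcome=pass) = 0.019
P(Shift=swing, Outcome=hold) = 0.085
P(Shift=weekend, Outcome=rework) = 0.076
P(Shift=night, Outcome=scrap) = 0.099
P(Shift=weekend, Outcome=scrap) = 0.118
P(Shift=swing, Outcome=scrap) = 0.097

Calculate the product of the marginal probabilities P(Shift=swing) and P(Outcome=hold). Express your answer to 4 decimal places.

P(Shift=swing) = 0.024 + 0.086 + 0.097 + 0.085 = 0.292.
P(Outcome=hold) = 0.085 + 0.066 + 0.141 = 0.292.
Product: 0.292 × 0.292 = 0.0853.

0.0853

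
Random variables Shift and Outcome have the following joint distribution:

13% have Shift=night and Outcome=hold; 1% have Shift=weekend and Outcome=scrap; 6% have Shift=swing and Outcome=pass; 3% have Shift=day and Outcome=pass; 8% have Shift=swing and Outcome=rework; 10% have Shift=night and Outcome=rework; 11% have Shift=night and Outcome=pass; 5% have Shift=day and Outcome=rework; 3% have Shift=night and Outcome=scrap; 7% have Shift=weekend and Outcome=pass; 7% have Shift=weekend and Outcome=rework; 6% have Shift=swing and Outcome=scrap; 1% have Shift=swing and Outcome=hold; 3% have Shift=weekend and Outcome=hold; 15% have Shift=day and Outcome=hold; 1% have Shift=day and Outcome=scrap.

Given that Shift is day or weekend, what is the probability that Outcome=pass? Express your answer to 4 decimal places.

P(Shift=day) = 0.03 + 0.05 + 0.01 + 0.15 = 0.24.
P(Shift=weekend) = 0.07 + 0.07 + 0.01 + 0.03 = 0.18.
P(Shift ∈ {day, weekend}) = 0.24 + 0.18 = 0.42; P(Outcome=pass, Shift ∈ {day, weekend}) = 0.03 + 0.07 = 0.10.
P(Outcome=pass | Shift ∈ {day, weekend}) = 0.10/0.42 = 0.2381.

0.2381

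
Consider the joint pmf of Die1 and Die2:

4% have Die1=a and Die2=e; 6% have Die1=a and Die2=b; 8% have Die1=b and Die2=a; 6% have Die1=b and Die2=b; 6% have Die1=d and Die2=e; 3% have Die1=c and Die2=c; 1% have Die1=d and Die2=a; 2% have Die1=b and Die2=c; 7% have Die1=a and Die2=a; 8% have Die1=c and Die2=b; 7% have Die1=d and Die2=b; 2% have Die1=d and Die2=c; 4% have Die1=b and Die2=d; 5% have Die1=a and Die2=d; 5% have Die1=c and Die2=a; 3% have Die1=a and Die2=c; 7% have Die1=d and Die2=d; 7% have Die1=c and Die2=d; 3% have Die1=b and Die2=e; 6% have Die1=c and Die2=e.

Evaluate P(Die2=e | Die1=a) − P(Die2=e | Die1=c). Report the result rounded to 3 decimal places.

P(Die1=a) = 0.07 + 0.06 + 0.03 + 0.05 + 0.04 = 0.25; P(Die2=e | Die1=a) = 0.04/0.25 = 0.1600.
P(Die1=c) = 0.05 + 0.08 + 0.03 + 0.07 + 0.06 = 0.29; P(Die2=e | Die1=c) = 0.06/0.29 = 0.2069.
Difference = -0.047.

-0.047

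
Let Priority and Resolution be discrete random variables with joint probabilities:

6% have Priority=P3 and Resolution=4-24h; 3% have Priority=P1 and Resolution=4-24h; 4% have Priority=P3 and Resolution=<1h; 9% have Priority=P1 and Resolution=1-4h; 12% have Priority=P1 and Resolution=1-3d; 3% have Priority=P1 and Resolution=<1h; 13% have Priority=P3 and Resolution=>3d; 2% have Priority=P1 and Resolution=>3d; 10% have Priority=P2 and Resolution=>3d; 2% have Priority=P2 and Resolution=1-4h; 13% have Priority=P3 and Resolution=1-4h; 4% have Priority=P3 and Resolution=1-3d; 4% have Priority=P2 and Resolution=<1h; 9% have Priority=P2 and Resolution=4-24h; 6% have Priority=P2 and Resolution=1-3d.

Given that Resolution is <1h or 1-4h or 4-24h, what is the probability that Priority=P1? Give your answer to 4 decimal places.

0.2830

P(Resolution=<1h) = 0.03 + 0.04 + 0.04 = 0.11.
P(Resolution=1-4h) = 0.09 + 0.02 + 0.13 = 0.24.
P(Resolution=4-24h) = 0.03 + 0.09 + 0.06 = 0.18.
P(Resolution ∈ {<1h, 1-4h, 4-24h}) = 0.11 + 0.24 + 0.18 = 0.53; P(Priority=P1, Resolution ∈ {<1h, 1-4h, 4-24h}) = 0.03 + 0.09 + 0.03 = 0.15.
P(Priority=P1 | Resolution ∈ {<1h, 1-4h, 4-24h}) = 0.15/0.53 = 0.2830.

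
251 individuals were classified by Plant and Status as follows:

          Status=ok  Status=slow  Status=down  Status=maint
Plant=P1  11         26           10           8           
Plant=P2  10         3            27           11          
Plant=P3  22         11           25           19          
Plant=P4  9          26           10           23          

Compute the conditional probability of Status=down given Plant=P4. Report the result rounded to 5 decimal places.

0.14706

Total with Plant=P4: 9 + 26 + 10 + 23 = 68.
P(Status=down | Plant=P4) = 10/68 = 0.14706.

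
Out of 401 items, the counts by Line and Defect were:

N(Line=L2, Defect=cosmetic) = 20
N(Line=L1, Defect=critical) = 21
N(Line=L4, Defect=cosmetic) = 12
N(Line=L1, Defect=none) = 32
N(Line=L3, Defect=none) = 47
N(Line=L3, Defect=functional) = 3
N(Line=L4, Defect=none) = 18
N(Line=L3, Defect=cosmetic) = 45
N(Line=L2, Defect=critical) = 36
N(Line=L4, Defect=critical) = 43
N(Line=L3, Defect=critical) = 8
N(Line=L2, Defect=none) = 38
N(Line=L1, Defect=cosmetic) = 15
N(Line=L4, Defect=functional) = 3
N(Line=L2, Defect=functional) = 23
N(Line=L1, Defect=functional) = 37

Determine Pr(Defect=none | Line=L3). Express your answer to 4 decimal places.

0.4563

Total with Line=L3: 47 + 45 + 3 + 8 = 103.
P(Defect=none | Line=L3) = 47/103 = 0.4563.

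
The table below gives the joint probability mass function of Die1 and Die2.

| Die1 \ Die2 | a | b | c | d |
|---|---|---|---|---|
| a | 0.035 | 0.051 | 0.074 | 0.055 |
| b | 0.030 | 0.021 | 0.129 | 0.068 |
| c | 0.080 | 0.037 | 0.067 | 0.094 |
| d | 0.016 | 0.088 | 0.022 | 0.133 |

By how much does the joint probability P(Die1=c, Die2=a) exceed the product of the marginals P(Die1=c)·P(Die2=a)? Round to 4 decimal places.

P(Die1=c) = 0.080 + 0.037 + 0.067 + 0.094 = 0.278.
P(Die2=a) = 0.035 + 0.030 + 0.080 + 0.016 = 0.161.
P(Die1=c, Die2=a) − P(Die1=c)P(Die2=a) = 0.080 − 0.278×0.161 = 0.0352.

0.0352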